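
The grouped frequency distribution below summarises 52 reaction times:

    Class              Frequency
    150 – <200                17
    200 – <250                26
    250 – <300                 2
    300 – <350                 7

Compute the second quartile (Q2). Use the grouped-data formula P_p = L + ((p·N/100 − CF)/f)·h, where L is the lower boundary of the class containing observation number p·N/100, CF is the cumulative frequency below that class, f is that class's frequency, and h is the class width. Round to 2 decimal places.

217.31

N = 52; target position k = 50/100 · 52 = 26.
Cumulative frequencies: 17, 43, 45, 52.
Observation 26 falls in the class 200 – <250.
L = 200, CF = 17, f = 26, h = 50.
P50 = 200 + ((26 − 17)/26)·50 = 200 + 17.3077 = 217.308.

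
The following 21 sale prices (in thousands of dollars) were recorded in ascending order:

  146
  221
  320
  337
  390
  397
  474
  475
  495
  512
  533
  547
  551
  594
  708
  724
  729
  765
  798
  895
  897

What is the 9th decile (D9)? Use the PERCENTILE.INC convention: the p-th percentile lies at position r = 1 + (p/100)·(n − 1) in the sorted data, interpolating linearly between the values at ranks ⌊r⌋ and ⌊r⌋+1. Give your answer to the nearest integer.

798

n = 21.
r = 1 + (90/100)·(21 − 1) = 1 + 18 = 19.
r is an integer, so P90 is the value at rank 19: 798.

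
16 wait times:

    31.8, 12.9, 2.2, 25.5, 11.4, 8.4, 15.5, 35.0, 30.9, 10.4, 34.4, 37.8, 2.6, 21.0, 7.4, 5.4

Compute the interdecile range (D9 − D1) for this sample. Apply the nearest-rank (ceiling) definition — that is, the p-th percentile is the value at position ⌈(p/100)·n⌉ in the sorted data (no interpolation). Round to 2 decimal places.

Sorted: 2.2, 2.6, 5.4, 7.4, 8.4, 10.4, 11.4, 12.9, 15.5, 21.0, 25.5, 30.9, 31.8, 34.4, 35.0, 37.8.
n = 16.
P10: rank ⌈10/100·16⌉ = 2 → 2.6.
P90: rank ⌈90/100·16⌉ = 15 → 35.
Difference: 35 − 2.6 = 32.4.

32.40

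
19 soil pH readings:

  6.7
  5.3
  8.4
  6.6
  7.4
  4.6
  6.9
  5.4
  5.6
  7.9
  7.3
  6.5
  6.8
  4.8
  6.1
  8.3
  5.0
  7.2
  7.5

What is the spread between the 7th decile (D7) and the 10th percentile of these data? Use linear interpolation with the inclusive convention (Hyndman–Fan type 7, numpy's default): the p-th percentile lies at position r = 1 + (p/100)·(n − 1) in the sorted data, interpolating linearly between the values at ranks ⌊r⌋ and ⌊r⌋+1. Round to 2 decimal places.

2.30

Sorted: 4.6, 4.8, 5.0, 5.3, 5.4, 5.6, 6.1, 6.5, 6.6, 6.7, 6.8, 6.9, 7.2, 7.3, 7.4, 7.5, 7.9, 8.3, 8.4.
n = 19.
P10: r = 2.8; ranks 2–3 are 4.8, 5.0; interpolating gives 4.96.
P70: r = 13.6; ranks 13–14 are 7.2, 7.3; interpolating gives 7.26.
Difference: 7.26 − 4.96 = 2.3.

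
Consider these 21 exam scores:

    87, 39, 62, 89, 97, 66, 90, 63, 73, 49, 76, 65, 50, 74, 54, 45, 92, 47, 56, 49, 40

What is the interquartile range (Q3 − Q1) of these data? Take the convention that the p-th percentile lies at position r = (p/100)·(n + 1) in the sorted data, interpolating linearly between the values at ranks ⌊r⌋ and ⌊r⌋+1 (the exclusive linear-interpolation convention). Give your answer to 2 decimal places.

32.50

Sorted: 39, 40, 45, 47, 49, 49, 50, 54, 56, 62, 63, 65, 66, 73, 74, 76, 87, 89, 90, 92, 97.
n = 21.
P25: r = 5.5; ranks 5–6 are 49, 49; interpolating gives 49.
P75: r = 16.5; ranks 16–17 are 76, 87; interpolating gives 81.5.
Difference: 81.5 − 49 = 32.5.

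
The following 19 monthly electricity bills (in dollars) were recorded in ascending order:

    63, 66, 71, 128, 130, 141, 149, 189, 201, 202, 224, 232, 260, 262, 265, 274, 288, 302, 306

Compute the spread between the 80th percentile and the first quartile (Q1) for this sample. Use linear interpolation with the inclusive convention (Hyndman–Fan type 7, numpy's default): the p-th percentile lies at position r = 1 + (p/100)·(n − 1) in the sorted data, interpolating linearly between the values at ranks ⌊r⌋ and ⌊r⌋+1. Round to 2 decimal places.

133.10

n = 19.
P25: r = 5.5; ranks 5–6 are 130, 141; interpolating gives 135.5.
P80: r = 15.4; ranks 15–16 are 265, 274; interpolating gives 268.6.
Difference: 268.6 − 135.5 = 133.1.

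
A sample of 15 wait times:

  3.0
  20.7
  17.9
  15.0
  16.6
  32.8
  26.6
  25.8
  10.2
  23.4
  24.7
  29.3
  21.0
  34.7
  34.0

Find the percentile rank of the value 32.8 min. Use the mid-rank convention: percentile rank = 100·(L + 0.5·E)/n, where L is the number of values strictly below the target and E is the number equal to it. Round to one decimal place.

Sorted: 3.0, 10.2, 15.0, 16.6, 17.9, 20.7, 21.0, 23.4, 24.7, 25.8, 26.6, 29.3, 32.8, 34.0, 34.7.
Count below 32.8: L = 12; count equal: E = 1; n = 15.
Percentile rank = 100·(12 + 0.5·1)/15 = 100·12.5/15 = 83.33.

83.3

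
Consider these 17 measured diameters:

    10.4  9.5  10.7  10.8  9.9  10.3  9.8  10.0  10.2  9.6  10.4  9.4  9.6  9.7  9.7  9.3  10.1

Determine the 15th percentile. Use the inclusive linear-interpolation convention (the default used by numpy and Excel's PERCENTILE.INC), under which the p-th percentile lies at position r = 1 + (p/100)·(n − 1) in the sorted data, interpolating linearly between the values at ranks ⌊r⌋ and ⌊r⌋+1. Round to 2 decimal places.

9.54

Sorted: 9.3, 9.4, 9.5, 9.6, 9.6, 9.7, 9.7, 9.8, 9.9, 10.0, 10.1, 10.2, 10.3, 10.4, 10.4, 10.7, 10.8.
n = 17.
r = 1 + (15/100)·(17 − 1) = 1 + 2.4 = 3.4.
Rank 3 is 9.5 and rank 4 is 9.6.
Interpolate: 9.5 + 0.4·(9.6 − 9.5) = 9.5 + 0.4·0.1 = 9.54.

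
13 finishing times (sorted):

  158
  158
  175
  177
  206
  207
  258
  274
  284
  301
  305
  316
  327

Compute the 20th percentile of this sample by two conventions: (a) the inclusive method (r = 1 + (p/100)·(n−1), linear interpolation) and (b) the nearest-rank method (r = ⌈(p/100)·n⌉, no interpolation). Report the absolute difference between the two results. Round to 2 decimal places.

n = 13.
(a) r = 3.4; between ranks 3 (175) and 4 (177): 175.8.
(b) the nearest-rank method: rank 3 → 175.
|175.8 − 175| = 0.8.

0.80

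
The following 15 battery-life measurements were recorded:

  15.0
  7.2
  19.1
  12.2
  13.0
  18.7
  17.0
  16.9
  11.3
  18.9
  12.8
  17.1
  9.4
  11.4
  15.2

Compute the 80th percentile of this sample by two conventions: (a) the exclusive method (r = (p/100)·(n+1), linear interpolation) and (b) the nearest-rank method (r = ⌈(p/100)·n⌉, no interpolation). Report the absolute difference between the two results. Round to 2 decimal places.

Sorted: 7.2, 9.4, 11.3, 11.4, 12.2, 12.8, 13.0, 15.0, 15.2, 16.9, 17.0, 17.1, 18.7, 18.9, 19.1.
n = 15.
(a) r = 12.8; between ranks 12 (17.1) and 13 (18.7): 18.38.
(b) the nearest-rank method: rank 12 → 17.1.
|18.38 − 17.1| = 1.28.

1.28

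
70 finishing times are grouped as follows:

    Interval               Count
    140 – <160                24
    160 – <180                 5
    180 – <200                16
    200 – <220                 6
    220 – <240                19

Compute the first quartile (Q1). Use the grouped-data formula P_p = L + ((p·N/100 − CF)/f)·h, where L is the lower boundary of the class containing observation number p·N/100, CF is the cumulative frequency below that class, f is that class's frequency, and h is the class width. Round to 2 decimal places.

N = 70; target position k = 25/100 · 70 = 17.5.
Cumulative frequencies: 24, 29, 45, 51, 70.
Observation 17.5 falls in the class 140 – <160.
L = 140, CF = 0, f = 24, h = 20.
P25 = 140 + ((17.5 − 0)/24)·20 = 140 + 14.5833 = 154.583.

154.58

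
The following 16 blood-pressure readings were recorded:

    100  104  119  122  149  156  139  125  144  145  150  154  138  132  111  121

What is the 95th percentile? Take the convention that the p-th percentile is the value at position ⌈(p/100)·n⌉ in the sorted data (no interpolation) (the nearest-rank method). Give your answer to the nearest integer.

Sorted: 100, 104, 111, 119, 121, 122, 125, 132, 138, 139, 144, 145, 149, 150, 154, 156.
n = 16.
Position = ⌈95/100 · 16⌉ = ⌈15.2⌉ = 16.
The value at rank 16 is 156.

156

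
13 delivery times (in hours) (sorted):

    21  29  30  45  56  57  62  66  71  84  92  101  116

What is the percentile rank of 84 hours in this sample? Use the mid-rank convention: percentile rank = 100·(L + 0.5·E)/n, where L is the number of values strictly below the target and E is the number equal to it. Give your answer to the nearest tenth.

73.1

Count below 84: L = 9; count equal: E = 1; n = 13.
Percentile rank = 100·(9 + 0.5·1)/13 = 100·9.5/13 = 73.08.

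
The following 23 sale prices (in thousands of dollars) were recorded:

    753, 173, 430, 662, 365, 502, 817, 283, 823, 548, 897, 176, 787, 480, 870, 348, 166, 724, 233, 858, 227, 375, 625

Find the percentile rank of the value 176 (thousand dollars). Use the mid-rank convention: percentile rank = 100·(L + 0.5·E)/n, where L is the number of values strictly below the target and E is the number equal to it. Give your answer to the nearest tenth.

10.9

Sorted: 166, 173, 176, 227, 233, 283, 348, 365, 375, 430, 480, 502, 548, 625, 662, 724, 753, 787, 817, 823, 858, 870, 897.
Count below 176: L = 2; count equal: E = 1; n = 23.
Percentile rank = 100·(2 + 0.5·1)/23 = 100·2.5/23 = 10.87.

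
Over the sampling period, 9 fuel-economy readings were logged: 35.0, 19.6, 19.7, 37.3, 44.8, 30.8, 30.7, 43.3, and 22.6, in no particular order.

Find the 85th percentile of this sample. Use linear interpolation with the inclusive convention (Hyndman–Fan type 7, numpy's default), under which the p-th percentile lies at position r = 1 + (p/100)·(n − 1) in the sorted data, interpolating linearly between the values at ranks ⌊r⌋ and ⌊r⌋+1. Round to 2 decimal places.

42.10

Sorted: 19.6, 19.7, 22.6, 30.7, 30.8, 35.0, 37.3, 43.3, 44.8.
n = 9.
r = 1 + (85/100)·(9 − 1) = 1 + 6.8 = 7.8.
Rank 7 is 37.3 and rank 8 is 43.3.
Interpolate: 37.3 + 0.8·(43.3 − 37.3) = 37.3 + 0.8·6 = 42.1.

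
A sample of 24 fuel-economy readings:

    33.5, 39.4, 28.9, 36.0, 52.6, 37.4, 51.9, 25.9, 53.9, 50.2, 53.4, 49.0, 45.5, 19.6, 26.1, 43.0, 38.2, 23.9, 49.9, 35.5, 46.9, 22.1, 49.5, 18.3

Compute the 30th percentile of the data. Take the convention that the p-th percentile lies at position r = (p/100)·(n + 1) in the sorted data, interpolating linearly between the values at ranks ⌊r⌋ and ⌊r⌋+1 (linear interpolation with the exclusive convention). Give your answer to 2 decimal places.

31.20

Sorted: 18.3, 19.6, 22.1, 23.9, 25.9, 26.1, 28.9, 33.5, 35.5, 36.0, 37.4, 38.2, 39.4, 43.0, 45.5, 46.9, 49.0, 49.5, 49.9, 50.2, 51.9, 52.6, 53.4, 53.9.
n = 24.
r = (30/100)·(24 + 1) = 7.5.
Rank 7 is 28.9 and rank 8 is 33.5.
Interpolate: 28.9 + 0.5·(33.5 − 28.9) = 28.9 + 0.5·4.6 = 31.2.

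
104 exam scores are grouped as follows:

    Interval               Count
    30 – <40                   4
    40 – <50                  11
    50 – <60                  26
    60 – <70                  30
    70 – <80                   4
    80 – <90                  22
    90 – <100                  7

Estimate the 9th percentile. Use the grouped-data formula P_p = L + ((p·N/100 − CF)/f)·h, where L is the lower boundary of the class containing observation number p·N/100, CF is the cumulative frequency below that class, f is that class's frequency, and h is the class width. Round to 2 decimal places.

44.87

N = 104; target position k = 9/100 · 104 = 9.36.
Cumulative frequencies: 4, 15, 41, 71, 75, 97, 104.
Observation 9.36 falls in the class 40 – <50.
L = 40, CF = 4, f = 11, h = 10.
P9 = 40 + ((9.36 − 4)/11)·10 = 40 + 4.87273 = 44.8727.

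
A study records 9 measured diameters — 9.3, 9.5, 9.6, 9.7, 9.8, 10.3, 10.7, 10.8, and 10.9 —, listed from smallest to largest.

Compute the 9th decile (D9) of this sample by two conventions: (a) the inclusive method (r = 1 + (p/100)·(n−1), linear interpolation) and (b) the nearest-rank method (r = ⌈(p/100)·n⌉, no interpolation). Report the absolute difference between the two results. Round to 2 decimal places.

n = 9.
(a) r = 8.2; between ranks 8 (10.8) and 9 (10.9): 10.82.
(b) the nearest-rank method: rank 9 → 10.9.
|10.82 − 10.9| = 0.08.

0.08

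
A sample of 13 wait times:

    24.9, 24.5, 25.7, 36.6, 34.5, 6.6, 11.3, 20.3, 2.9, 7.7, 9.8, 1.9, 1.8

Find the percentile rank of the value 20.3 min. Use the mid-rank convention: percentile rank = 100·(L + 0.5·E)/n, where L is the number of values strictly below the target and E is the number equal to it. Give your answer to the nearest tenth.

Sorted: 1.8, 1.9, 2.9, 6.6, 7.7, 9.8, 11.3, 20.3, 24.5, 24.9, 25.7, 34.5, 36.6.
Count below 20.3: L = 7; count equal: E = 1; n = 13.
Percentile rank = 100·(7 + 0.5·1)/13 = 100·7.5/13 = 57.69.

57.7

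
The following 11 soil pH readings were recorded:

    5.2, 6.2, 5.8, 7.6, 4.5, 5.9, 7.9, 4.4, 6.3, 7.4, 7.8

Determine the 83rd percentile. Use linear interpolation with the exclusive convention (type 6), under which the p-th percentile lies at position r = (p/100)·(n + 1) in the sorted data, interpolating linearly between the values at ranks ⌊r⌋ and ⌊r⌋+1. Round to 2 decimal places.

7.79

Sorted: 4.4, 4.5, 5.2, 5.8, 5.9, 6.2, 6.3, 7.4, 7.6, 7.8, 7.9.
n = 11.
r = (83/100)·(11 + 1) = 9.96.
Rank 9 is 7.6 and rank 10 is 7.8.
Interpolate: 7.6 + 0.96·(7.8 − 7.6) = 7.6 + 0.96·0.2 = 7.792.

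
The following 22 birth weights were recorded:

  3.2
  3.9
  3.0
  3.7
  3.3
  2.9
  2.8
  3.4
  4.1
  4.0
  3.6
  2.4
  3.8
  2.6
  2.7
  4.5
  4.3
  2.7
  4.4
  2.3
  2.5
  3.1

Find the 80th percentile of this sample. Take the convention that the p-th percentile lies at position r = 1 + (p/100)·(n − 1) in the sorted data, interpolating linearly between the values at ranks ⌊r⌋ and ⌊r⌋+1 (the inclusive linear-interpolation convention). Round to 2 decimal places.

3.98

Sorted: 2.3, 2.4, 2.5, 2.6, 2.7, 2.7, 2.8, 2.9, 3.0, 3.1, 3.2, 3.3, 3.4, 3.6, 3.7, 3.8, 3.9, 4.0, 4.1, 4.3, 4.4, 4.5.
n = 22.
r = 1 + (80/100)·(22 − 1) = 1 + 16.8 = 17.8.
Rank 17 is 3.9 and rank 18 is 4.0.
Interpolate: 3.9 + 0.8·(4.0 − 3.9) = 3.9 + 0.8·0.1 = 3.98.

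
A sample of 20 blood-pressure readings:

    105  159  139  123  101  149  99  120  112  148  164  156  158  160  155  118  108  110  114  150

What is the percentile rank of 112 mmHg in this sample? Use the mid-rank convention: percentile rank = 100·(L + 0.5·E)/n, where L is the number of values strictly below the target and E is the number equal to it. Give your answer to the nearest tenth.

Sorted: 99, 101, 105, 108, 110, 112, 114, 118, 120, 123, 139, 148, 149, 150, 155, 156, 158, 159, 160, 164.
Count below 112: L = 5; count equal: E = 1; n = 20.
Percentile rank = 100·(5 + 0.5·1)/20 = 100·5.5/20 = 27.5.

27.5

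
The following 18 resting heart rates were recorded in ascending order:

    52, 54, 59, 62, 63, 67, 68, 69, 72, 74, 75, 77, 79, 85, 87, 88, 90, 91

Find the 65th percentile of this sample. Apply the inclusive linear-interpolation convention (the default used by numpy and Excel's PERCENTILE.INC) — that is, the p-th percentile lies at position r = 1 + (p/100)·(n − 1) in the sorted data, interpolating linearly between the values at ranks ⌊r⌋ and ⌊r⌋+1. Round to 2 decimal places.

77.10

n = 18.
r = 1 + (65/100)·(18 − 1) = 1 + 11.05 = 12.05.
Rank 12 is 77 and rank 13 is 79.
Interpolate: 77 + 0.05·(79 − 77) = 77 + 0.05·2 = 77.1.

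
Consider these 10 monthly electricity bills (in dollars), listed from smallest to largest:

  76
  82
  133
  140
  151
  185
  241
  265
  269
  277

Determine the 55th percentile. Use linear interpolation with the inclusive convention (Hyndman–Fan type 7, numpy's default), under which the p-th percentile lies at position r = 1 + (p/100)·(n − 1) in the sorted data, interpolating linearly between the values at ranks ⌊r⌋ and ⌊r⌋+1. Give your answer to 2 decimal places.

n = 10.
r = 1 + (55/100)·(10 − 1) = 1 + 4.95 = 5.95.
Rank 5 is 151 and rank 6 is 185.
Interpolate: 151 + 0.95·(185 − 151) = 151 + 0.95·34 = 183.3.

183.30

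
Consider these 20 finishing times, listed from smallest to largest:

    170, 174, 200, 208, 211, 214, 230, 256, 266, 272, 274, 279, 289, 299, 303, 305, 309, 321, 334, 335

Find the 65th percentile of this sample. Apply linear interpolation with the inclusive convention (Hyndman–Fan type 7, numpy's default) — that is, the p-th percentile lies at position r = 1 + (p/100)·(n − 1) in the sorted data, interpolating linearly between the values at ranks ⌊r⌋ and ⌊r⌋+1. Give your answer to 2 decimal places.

292.50

n = 20.
r = 1 + (65/100)·(20 − 1) = 1 + 12.35 = 13.35.
Rank 13 is 289 and rank 14 is 299.
Interpolate: 289 + 0.35·(299 − 289) = 289 + 0.35·10 = 292.5.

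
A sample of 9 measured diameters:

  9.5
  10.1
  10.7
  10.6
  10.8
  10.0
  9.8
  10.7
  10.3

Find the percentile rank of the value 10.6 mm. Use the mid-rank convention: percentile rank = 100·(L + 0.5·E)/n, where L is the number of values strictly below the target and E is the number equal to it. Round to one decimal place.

61.1

Sorted: 9.5, 9.8, 10.0, 10.1, 10.3, 10.6, 10.7, 10.7, 10.8.
Count below 10.6: L = 5; count equal: E = 1; n = 9.
Percentile rank = 100·(5 + 0.5·1)/9 = 100·5.5/9 = 61.11.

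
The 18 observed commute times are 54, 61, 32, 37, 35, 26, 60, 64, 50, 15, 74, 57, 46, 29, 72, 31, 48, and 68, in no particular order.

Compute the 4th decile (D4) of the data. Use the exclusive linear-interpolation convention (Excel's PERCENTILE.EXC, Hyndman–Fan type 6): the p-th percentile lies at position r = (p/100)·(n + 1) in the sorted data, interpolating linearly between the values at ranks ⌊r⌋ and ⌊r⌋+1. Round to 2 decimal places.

42.40

Sorted: 15, 26, 29, 31, 32, 35, 37, 46, 48, 50, 54, 57, 60, 61, 64, 68, 72, 74.
n = 18.
r = (40/100)·(18 + 1) = 7.6.
Rank 7 is 37 and rank 8 is 46.
Interpolate: 37 + 0.6·(46 − 37) = 37 + 0.6·9 = 42.4.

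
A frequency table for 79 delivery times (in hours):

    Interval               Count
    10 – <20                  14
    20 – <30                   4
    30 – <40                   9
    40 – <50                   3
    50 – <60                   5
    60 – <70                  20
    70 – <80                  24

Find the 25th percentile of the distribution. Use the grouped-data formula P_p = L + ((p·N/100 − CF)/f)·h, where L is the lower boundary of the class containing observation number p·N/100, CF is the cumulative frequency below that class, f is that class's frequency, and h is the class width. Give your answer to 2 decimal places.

31.94

N = 79; target position k = 25/100 · 79 = 19.75.
Cumulative frequencies: 14, 18, 27, 30, 35, 55, 79.
Observation 19.75 falls in the class 30 – <40.
L = 30, CF = 18, f = 9, h = 10.
P25 = 30 + ((19.75 − 18)/9)·10 = 30 + 1.94444 = 31.9444.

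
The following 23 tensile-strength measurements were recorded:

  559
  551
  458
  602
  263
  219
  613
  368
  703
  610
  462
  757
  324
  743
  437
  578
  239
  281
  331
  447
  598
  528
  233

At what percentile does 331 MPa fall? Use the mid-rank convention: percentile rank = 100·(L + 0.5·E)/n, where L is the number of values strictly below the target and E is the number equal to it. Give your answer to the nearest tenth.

Sorted: 219, 233, 239, 263, 281, 324, 331, 368, 437, 447, 458, 462, 528, 551, 559, 578, 598, 602, 610, 613, 703, 743, 757.
Count below 331: L = 6; count equal: E = 1; n = 23.
Percentile rank = 100·(6 + 0.5·1)/23 = 100·6.5/23 = 28.26.

28.3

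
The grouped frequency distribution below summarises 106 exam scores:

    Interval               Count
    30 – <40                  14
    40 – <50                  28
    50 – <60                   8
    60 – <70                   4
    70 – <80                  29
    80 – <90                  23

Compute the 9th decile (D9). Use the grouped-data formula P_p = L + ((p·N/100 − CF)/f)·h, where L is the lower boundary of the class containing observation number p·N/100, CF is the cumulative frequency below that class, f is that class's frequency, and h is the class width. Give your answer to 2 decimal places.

N = 106; target position k = 90/100 · 106 = 95.4.
Cumulative frequencies: 14, 42, 50, 54, 83, 106.
Observation 95.4 falls in the class 80 – <90.
L = 80, CF = 83, f = 23, h = 10.
P90 = 80 + ((95.4 − 83)/23)·10 = 80 + 5.3913 = 85.3913.

85.39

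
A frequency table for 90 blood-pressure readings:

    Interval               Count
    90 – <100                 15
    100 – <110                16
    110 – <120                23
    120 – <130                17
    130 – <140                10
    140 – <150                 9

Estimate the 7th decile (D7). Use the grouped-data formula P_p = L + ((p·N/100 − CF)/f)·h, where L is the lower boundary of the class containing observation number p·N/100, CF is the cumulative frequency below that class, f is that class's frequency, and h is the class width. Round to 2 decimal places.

125.29

N = 90; target position k = 70/100 · 90 = 63.
Cumulative frequencies: 15, 31, 54, 71, 81, 90.
Observation 63 falls in the class 120 – <130.
L = 120, CF = 54, f = 17, h = 10.
P70 = 120 + ((63 − 54)/17)·10 = 120 + 5.29412 = 125.294.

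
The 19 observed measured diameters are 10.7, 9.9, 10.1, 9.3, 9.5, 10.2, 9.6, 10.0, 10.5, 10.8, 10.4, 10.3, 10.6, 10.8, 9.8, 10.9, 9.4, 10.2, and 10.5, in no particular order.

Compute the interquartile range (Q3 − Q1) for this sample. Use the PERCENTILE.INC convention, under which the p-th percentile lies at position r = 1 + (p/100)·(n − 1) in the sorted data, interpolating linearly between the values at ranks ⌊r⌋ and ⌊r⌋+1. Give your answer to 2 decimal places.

0.70

Sorted: 9.3, 9.4, 9.5, 9.6, 9.8, 9.9, 10.0, 10.1, 10.2, 10.2, 10.3, 10.4, 10.5, 10.5, 10.6, 10.7, 10.8, 10.8, 10.9.
n = 19.
P25: r = 5.5; ranks 5–6 are 9.8, 9.9; interpolating gives 9.85.
P75: r = 14.5; ranks 14–15 are 10.5, 10.6; interpolating gives 10.55.
Difference: 10.55 − 9.85 = 0.7.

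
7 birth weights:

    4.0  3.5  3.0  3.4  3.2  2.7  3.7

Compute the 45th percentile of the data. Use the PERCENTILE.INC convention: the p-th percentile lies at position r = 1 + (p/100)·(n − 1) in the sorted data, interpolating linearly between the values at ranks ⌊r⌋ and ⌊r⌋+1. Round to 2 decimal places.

3.34

Sorted: 2.7, 3.0, 3.2, 3.4, 3.5, 3.7, 4.0.
n = 7.
r = 1 + (45/100)·(7 − 1) = 1 + 2.7 = 3.7.
Rank 3 is 3.2 and rank 4 is 3.4.
Interpolate: 3.2 + 0.7·(3.4 − 3.2) = 3.2 + 0.7·0.2 = 3.34.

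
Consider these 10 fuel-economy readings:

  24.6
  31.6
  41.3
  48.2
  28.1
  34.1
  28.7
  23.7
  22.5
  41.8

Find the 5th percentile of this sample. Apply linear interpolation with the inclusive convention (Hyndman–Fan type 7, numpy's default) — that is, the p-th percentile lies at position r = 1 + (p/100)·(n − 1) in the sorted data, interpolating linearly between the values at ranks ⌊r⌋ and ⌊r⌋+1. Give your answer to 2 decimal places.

Sorted: 22.5, 23.7, 24.6, 28.1, 28.7, 31.6, 34.1, 41.3, 41.8, 48.2.
n = 10.
r = 1 + (5/100)·(10 − 1) = 1 + 0.45 = 1.45.
Rank 1 is 22.5 and rank 2 is 23.7.
Interpolate: 22.5 + 0.45·(23.7 − 22.5) = 22.5 + 0.45·1.2 = 23.04.

23.04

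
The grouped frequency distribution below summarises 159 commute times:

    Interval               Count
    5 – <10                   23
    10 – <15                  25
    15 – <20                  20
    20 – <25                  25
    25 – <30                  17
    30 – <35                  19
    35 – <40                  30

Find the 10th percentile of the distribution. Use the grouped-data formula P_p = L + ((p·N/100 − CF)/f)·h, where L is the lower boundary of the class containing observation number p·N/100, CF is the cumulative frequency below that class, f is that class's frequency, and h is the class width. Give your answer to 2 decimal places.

8.46

N = 159; target position k = 10/100 · 159 = 15.9.
Cumulative frequencies: 23, 48, 68, 93, 110, 129, 159.
Observation 15.9 falls in the class 5 – <10.
L = 5, CF = 0, f = 23, h = 5.
P10 = 5 + ((15.9 − 0)/23)·5 = 5 + 3.45652 = 8.45652.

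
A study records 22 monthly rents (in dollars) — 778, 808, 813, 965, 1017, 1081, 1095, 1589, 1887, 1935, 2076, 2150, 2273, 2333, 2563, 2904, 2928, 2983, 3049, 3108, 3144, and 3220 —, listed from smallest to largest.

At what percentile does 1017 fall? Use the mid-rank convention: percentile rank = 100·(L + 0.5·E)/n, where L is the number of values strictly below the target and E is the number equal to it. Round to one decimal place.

20.5

Count below 1017: L = 4; count equal: E = 1; n = 22.
Percentile rank = 100·(4 + 0.5·1)/22 = 100·4.5/22 = 20.45.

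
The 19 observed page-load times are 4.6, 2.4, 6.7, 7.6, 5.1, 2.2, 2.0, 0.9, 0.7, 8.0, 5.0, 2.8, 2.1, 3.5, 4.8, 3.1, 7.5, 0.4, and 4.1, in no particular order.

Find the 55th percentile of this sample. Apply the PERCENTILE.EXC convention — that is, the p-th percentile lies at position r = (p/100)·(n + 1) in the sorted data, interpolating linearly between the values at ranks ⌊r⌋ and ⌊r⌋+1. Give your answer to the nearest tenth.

4.1

Sorted: 0.4, 0.7, 0.9, 2.0, 2.1, 2.2, 2.4, 2.8, 3.1, 3.5, 4.1, 4.6, 4.8, 5.0, 5.1, 6.7, 7.5, 7.6, 8.0.
n = 19.
r = (55/100)·(19 + 1) = 11.
r is an integer, so P55 is the value at rank 11: 4.1.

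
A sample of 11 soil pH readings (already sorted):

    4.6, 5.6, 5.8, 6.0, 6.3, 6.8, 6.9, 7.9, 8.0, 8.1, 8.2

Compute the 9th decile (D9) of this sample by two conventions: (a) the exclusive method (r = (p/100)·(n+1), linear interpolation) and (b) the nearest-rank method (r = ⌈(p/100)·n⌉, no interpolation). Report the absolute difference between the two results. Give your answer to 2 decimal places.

0.08

n = 11.
(a) r = 10.8; between ranks 10 (8.1) and 11 (8.2): 8.18.
(b) the nearest-rank method: rank 10 → 8.1.
|8.18 − 8.1| = 0.08.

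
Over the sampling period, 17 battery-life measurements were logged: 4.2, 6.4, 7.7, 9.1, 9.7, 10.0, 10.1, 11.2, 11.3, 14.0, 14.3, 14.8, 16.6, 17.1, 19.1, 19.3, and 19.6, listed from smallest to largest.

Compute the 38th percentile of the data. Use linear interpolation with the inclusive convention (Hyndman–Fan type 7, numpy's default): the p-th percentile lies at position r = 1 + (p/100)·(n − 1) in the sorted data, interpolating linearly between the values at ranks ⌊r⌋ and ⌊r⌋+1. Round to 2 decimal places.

n = 17.
r = 1 + (38/100)·(17 − 1) = 1 + 6.08 = 7.08.
Rank 7 is 10.1 and rank 8 is 11.2.
Interpolate: 10.1 + 0.08·(11.2 − 10.1) = 10.1 + 0.08·1.1 = 10.188.

10.19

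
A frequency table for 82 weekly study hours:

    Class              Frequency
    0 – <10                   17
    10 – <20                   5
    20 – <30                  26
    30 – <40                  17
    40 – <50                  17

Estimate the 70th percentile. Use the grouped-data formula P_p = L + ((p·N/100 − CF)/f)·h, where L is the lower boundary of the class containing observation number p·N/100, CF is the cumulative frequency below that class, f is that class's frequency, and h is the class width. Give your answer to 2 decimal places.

N = 82; target position k = 70/100 · 82 = 57.4.
Cumulative frequencies: 17, 22, 48, 65, 82.
Observation 57.4 falls in the class 30 – <40.
L = 30, CF = 48, f = 17, h = 10.
P70 = 30 + ((57.4 − 48)/17)·10 = 30 + 5.52941 = 35.5294.

35.53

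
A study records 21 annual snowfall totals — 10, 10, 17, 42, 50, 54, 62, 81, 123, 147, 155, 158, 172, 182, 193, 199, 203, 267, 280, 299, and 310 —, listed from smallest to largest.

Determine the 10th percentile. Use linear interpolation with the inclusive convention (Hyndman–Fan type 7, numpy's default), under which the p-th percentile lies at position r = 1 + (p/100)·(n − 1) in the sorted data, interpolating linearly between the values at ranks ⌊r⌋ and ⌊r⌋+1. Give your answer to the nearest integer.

17

n = 21.
r = 1 + (10/100)·(21 − 1) = 1 + 2 = 3.
r is an integer, so P10 is the value at rank 3: 17.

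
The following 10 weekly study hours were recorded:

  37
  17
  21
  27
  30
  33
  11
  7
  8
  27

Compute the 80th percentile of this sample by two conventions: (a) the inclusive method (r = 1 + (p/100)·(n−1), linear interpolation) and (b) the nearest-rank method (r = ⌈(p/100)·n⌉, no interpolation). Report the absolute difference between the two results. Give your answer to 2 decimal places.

0.60

Sorted: 7, 8, 11, 17, 21, 27, 27, 30, 33, 37.
n = 10.
(a) r = 8.2; between ranks 8 (30) and 9 (33): 30.6.
(b) the nearest-rank method: rank 8 → 30.
|30.6 − 30| = 0.6.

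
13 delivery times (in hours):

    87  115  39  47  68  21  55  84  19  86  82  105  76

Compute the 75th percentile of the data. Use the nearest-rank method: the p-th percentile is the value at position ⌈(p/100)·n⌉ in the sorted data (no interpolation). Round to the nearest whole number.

Sorted: 19, 21, 39, 47, 55, 68, 76, 82, 84, 86, 87, 105, 115.
n = 13.
Position = ⌈75/100 · 13⌉ = ⌈9.75⌉ = 10.
The value at rank 10 is 86.

86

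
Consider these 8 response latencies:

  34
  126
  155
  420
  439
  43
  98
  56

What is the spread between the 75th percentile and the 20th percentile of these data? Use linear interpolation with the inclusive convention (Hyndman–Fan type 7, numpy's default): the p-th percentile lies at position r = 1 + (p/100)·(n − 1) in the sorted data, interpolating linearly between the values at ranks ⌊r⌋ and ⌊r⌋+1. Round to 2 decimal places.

173.05

Sorted: 34, 43, 56, 98, 126, 155, 420, 439.
n = 8.
P20: r = 2.4; ranks 2–3 are 43, 56; interpolating gives 48.2.
P75: r = 6.25; ranks 6–7 are 155, 420; interpolating gives 221.25.
Difference: 221.25 − 48.2 = 173.05.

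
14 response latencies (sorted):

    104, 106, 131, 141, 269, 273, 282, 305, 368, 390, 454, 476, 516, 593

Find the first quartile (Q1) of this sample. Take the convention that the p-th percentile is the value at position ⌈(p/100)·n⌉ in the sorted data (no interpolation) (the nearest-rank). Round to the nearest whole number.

141

n = 14.
Position = ⌈25/100 · 14⌉ = ⌈3.5⌉ = 4.
The value at rank 4 is 141.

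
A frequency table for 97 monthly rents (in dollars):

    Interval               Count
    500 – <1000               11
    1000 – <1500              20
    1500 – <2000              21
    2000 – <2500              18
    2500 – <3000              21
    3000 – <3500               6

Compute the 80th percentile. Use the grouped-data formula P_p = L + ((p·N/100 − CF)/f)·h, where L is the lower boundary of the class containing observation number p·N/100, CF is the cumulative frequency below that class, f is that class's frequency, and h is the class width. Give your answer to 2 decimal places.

2680.95

N = 97; target position k = 80/100 · 97 = 77.6.
Cumulative frequencies: 11, 31, 52, 70, 91, 97.
Observation 77.6 falls in the class 2500 – <3000.
L = 2500, CF = 70, f = 21, h = 500.
P80 = 2500 + ((77.6 − 70)/21)·500 = 2500 + 180.952 = 2680.95.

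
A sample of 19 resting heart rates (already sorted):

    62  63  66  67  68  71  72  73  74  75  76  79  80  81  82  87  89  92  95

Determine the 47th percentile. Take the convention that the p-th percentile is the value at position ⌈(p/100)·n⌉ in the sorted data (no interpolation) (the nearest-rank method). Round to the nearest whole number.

74

n = 19.
Position = ⌈47/100 · 19⌉ = ⌈8.93⌉ = 9.
The value at rank 9 is 74.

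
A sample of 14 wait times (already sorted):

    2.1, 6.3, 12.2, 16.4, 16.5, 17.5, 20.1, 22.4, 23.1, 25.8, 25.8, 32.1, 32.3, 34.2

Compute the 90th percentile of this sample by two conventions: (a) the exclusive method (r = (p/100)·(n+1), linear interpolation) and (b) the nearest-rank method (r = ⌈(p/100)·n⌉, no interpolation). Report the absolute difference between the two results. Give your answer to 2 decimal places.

n = 14.
(a) r = 13.5; between ranks 13 (32.3) and 14 (34.2): 33.25.
(b) the nearest-rank method: rank 13 → 32.3.
|33.25 − 32.3| = 0.95.

0.95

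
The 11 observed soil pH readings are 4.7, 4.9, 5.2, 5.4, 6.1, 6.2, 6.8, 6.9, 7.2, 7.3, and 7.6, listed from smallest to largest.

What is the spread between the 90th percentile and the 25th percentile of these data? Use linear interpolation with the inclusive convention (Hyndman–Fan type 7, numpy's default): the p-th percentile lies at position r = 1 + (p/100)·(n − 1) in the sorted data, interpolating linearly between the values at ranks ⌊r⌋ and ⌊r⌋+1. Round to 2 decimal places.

2.00

n = 11.
P25: r = 3.5; ranks 3–4 are 5.2, 5.4; interpolating gives 5.3.
P90: r = 10 (integer) → 7.3.
Difference: 7.3 − 5.3 = 2.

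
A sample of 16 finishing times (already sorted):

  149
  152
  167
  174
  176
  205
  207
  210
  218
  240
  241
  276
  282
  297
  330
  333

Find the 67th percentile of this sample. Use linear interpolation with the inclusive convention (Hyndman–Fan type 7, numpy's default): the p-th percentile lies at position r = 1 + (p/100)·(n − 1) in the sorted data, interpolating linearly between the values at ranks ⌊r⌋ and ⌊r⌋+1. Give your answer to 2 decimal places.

242.75

n = 16.
r = 1 + (67/100)·(16 − 1) = 1 + 10.05 = 11.05.
Rank 11 is 241 and rank 12 is 276.
Interpolate: 241 + 0.05·(276 − 241) = 241 + 0.05·35 = 242.75.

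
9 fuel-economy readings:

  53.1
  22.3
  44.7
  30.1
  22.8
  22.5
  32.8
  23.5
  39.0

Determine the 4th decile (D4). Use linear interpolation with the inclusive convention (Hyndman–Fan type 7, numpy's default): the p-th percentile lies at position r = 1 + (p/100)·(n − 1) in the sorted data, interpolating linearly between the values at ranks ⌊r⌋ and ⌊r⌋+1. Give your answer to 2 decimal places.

Sorted: 22.3, 22.5, 22.8, 23.5, 30.1, 32.8, 39.0, 44.7, 53.1.
n = 9.
r = 1 + (40/100)·(9 − 1) = 1 + 3.2 = 4.2.
Rank 4 is 23.5 and rank 5 is 30.1.
Interpolate: 23.5 + 0.2·(30.1 − 23.5) = 23.5 + 0.2·6.6 = 24.82.

24.82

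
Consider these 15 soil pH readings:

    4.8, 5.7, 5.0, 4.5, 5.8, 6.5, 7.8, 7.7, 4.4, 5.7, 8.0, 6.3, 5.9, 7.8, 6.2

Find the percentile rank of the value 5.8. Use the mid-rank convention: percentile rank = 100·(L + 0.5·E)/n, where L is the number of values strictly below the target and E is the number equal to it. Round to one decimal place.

Sorted: 4.4, 4.5, 4.8, 5.0, 5.7, 5.7, 5.8, 5.9, 6.2, 6.3, 6.5, 7.7, 7.8, 7.8, 8.0.
Count below 5.8: L = 6; count equal: E = 1; n = 15.
Percentile rank = 100·(6 + 0.5·1)/15 = 100·6.5/15 = 43.33.

43.3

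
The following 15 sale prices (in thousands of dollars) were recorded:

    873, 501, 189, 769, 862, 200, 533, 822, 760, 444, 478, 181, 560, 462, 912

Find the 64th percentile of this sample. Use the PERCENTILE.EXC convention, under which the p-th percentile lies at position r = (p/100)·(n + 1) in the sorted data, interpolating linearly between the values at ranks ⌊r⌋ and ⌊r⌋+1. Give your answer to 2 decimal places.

Sorted: 181, 189, 200, 444, 462, 478, 501, 533, 560, 760, 769, 822, 862, 873, 912.
n = 15.
r = (64/100)·(15 + 1) = 10.24.
Rank 10 is 760 and rank 11 is 769.
Interpolate: 760 + 0.24·(769 − 760) = 760 + 0.24·9 = 762.16.

762.16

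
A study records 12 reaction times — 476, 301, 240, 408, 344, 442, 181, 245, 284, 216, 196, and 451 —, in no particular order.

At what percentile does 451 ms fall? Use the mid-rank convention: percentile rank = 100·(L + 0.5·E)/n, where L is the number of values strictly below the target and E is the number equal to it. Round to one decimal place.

Sorted: 181, 196, 216, 240, 245, 284, 301, 344, 408, 442, 451, 476.
Count below 451: L = 10; count equal: E = 1; n = 12.
Percentile rank = 100·(10 + 0.5·1)/12 = 100·10.5/12 = 87.5.

87.5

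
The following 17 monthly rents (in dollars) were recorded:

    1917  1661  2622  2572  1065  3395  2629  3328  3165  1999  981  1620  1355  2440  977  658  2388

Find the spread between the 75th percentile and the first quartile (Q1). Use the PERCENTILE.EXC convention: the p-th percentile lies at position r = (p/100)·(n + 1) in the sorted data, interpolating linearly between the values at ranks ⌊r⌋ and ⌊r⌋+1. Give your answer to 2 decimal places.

1415.50

Sorted: 658, 977, 981, 1065, 1355, 1620, 1661, 1917, 1999, 2388, 2440, 2572, 2622, 2629, 3165, 3328, 3395.
n = 17.
P25: r = 4.5; ranks 4–5 are 1065, 1355; interpolating gives 1210.
P75: r = 13.5; ranks 13–14 are 2622, 2629; interpolating gives 2625.5.
Difference: 2625.5 − 1210 = 1415.5.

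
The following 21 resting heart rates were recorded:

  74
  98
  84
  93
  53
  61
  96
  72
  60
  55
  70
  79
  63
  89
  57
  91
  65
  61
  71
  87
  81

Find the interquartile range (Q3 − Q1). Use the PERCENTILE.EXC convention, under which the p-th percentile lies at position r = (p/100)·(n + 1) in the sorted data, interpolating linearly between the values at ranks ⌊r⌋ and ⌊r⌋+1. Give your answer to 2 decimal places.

Sorted: 53, 55, 57, 60, 61, 61, 63, 65, 70, 71, 72, 74, 79, 81, 84, 87, 89, 91, 93, 96, 98.
n = 21.
P25: r = 5.5; ranks 5–6 are 61, 61; interpolating gives 61.
P75: r = 16.5; ranks 16–17 are 87, 89; interpolating gives 88.
Difference: 88 − 61 = 27.

27.00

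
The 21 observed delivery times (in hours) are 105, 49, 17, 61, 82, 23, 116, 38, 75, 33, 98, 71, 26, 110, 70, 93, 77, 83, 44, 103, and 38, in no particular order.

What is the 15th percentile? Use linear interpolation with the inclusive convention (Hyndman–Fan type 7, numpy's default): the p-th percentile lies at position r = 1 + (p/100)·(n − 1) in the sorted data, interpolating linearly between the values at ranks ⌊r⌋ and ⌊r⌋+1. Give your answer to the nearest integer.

33

Sorted: 17, 23, 26, 33, 38, 38, 44, 49, 61, 70, 71, 75, 77, 82, 83, 93, 98, 103, 105, 110, 116.
n = 21.
r = 1 + (15/100)·(21 − 1) = 1 + 3 = 4.
r is an integer, so P15 is the value at rank 4: 33.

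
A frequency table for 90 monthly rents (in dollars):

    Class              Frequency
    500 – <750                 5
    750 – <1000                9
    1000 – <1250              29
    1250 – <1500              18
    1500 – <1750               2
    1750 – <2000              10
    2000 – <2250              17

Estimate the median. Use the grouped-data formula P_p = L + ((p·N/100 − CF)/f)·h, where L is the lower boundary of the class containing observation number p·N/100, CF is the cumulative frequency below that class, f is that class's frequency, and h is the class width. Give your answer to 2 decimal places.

N = 90; target position k = 50/100 · 90 = 45.
Cumulative frequencies: 5, 14, 43, 61, 63, 73, 90.
Observation 45 falls in the class 1250 – <1500.
L = 1250, CF = 43, f = 18, h = 250.
P50 = 1250 + ((45 − 43)/18)·250 = 1250 + 27.7778 = 1277.78.

1277.78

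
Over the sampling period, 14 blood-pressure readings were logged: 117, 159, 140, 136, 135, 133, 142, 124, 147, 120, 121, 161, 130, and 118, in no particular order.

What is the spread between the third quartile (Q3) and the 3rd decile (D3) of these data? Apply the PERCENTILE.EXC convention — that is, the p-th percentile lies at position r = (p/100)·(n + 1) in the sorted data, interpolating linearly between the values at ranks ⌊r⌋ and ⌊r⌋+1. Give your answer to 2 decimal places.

Sorted: 117, 118, 120, 121, 124, 130, 133, 135, 136, 140, 142, 147, 159, 161.
n = 14.
P30: r = 4.5; ranks 4–5 are 121, 124; interpolating gives 122.5.
P75: r = 11.25; ranks 11–12 are 142, 147; interpolating gives 143.25.
Difference: 143.25 − 122.5 = 20.75.

20.75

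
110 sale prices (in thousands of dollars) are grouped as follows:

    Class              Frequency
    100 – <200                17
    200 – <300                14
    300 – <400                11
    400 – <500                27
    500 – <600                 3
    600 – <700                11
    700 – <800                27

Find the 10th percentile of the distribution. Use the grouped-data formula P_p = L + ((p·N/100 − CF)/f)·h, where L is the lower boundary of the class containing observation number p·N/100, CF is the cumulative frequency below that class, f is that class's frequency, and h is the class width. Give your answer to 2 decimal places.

164.71

N = 110; target position k = 10/100 · 110 = 11.
Cumulative frequencies: 17, 31, 42, 69, 72, 83, 110.
Observation 11 falls in the class 100 – <200.
L = 100, CF = 0, f = 17, h = 100.
P10 = 100 + ((11 − 0)/17)·100 = 100 + 64.7059 = 164.706.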